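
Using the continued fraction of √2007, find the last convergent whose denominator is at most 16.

224/5

√2007 = [44; 1, 3, 1, 88, …] (period length 4).
Convergents:
  p_0/q_0 = 44/1
  p_1/q_1 = 45/1
  p_2/q_2 = 179/4
  p_3/q_3 = 224/5
  p_4/q_4 = 19891/444
q_3 = 5 ≤ 16 < 444 = q_4, so the answer is 224/5.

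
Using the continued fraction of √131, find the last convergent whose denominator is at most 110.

√131 = [11; 2, 4, 11, 4, 2, 22, …] (period length 6).
Convergents:
  p_0/q_0 = 11/1
  p_1/q_1 = 23/2
  p_2/q_2 = 103/9
  p_3/q_3 = 1156/101
  p_4/q_4 = 4727/413
q_3 = 101 ≤ 110 < 413 = q_4, so the answer is 1156/101.

1156/101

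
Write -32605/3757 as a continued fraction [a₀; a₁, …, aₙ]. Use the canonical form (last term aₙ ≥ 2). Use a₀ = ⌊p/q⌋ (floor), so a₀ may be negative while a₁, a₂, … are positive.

[-9; 3, 9, 12, 11]

-32605 = -9·3757 + 1208
3757 = 3·1208 + 133
1208 = 9·133 + 11
133 = 12·11 + 1
11 = 11·1 + 0  (stop)
So -32605/3757 = [-9; 3, 9, 12, 11].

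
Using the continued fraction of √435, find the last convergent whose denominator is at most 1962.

36520/1751

√435 = [20; 1, 5, 1, 40, …] (period length 4).
Convergents:
  p_0/q_0 = 20/1
  p_1/q_1 = 21/1
  p_2/q_2 = 125/6
  p_3/q_3 = 146/7
  p_4/q_4 = 5965/286
  p_5/q_5 = 6111/293
  p_6/q_6 = 36520/1751
  p_7/q_7 = 42631/2044
q_6 = 1751 ≤ 1962 < 2044 = q_7, so the answer is 36520/1751.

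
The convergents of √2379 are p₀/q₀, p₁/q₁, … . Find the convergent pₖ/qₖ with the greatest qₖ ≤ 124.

1951/40

√2379 = [48; 1, 3, 2, 3, 1, 96, …] (period length 6).
Convergents:
  p_0/q_0 = 48/1
  p_1/q_1 = 49/1
  p_2/q_2 = 195/4
  p_3/q_3 = 439/9
  p_4/q_4 = 1512/31
  p_5/q_5 = 1951/40
  p_6/q_6 = 188808/3871
q_5 = 40 ≤ 124 < 3871 = q_6, so the answer is 1951/40.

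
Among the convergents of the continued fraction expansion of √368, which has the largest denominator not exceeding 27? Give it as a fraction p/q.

√368 = [19; 5, 2, 5, 38, …] (period length 4).
Convergents:
  p_0/q_0 = 19/1
  p_1/q_1 = 96/5
  p_2/q_2 = 211/11
  p_3/q_3 = 1151/60
q_2 = 11 ≤ 27 < 60 = q_3, so the answer is 211/11.

211/11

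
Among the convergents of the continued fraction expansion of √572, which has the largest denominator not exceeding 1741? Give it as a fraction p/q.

√572 = [23; 1, 10, 1, 46, …] (period length 4).
Convergents:
  p_0/q_0 = 23/1
  p_1/q_1 = 24/1
  p_2/q_2 = 263/11
  p_3/q_3 = 287/12
  p_4/q_4 = 13465/563
  p_5/q_5 = 13752/575
  p_6/q_6 = 150985/6313
q_5 = 575 ≤ 1741 < 6313 = q_6, so the answer is 13752/575.

13752/575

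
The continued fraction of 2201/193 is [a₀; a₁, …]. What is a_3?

2201 = 11·193 + 78   →  a_0 = 11
193 = 2·78 + 37   →  a_1 = 2
78 = 2·37 + 4   →  a_2 = 2
37 = 9·4 + 1   →  a_3 = 9

9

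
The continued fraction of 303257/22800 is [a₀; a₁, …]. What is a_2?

303257 = 13·22800 + 6857   →  a_0 = 13
22800 = 3·6857 + 2229   →  a_1 = 3
6857 = 3·2229 + 170   →  a_2 = 3

3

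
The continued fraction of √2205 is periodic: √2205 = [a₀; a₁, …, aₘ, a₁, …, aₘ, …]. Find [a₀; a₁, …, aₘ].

a₀ = ⌊√2205⌋ = 46.
With m₀=0, d₀=1 and mₖ₊₁ = dₖaₖ − mₖ, dₖ₊₁ = (n − mₖ₊₁²)/dₖ, aₖ₊₁ = ⌊(a₀+mₖ₊₁)/dₖ₊₁⌋:
  k=1: m=46, d=89, a=1
  k=2: m=43, d=4, a=22
  k=3: m=45, d=45, a=2
  k=4: m=45, d=4, a=22
  k=5: m=43, d=89, a=1
  k=6: m=46, d=1, a=92
d=1 and a=2a₀=92 at k=6, so the next step gives (m, d) = (46, 89) again — its k=1 value — and the period has length 6.

[46; 1, 22, 2, 22, 1, 92]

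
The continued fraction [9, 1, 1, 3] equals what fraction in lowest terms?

Fold from the inside: start with 3/1.
  1 + 1/3 = 4/3
  1 + 3/4 = 7/4
  9 + 4/7 = 67/7

67/7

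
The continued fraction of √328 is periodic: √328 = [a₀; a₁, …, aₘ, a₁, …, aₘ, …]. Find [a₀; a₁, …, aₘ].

a₀ = ⌊√328⌋ = 18.
With m₀=0, d₀=1 and mₖ₊₁ = dₖaₖ − mₖ, dₖ₊₁ = (n − mₖ₊₁²)/dₖ, aₖ₊₁ = ⌊(a₀+mₖ₊₁)/dₖ₊₁⌋:
  k=1: m=18, d=4, a=9
  k=2: m=18, d=1, a=36
d=1 and a=2a₀=36 at k=2, so the next step gives (m, d) = (18, 4) again — its k=1 value — and the period has length 2.

[18; 9, 36]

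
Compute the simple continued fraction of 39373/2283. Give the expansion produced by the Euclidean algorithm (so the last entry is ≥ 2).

39373 = 17*2283 + 562
2283 = 4*562 + 35
562 = 16*35 + 2
35 = 17*2 + 1
2 = 2*1 + 0  (stop)
So 39373/2283 = [17; 4, 16, 17, 2].

[17; 4, 16, 17, 2]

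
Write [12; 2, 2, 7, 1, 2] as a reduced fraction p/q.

Using pₖ = aₖpₖ₋₁ + pₖ₋₂ and qₖ = aₖqₖ₋₁ + qₖ₋₂:
  k=0: a=12, p=12, q=1
  k=1: a=2, p=25, q=2
  k=2: a=2, p=62, q=5
  k=3: a=7, p=459, q=37
  k=4: a=1, p=521, q=42
  k=5: a=2, p=1501, q=121

1501/121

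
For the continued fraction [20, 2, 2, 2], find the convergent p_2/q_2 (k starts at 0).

Using pₖ = aₖpₖ₋₁ + pₖ₋₂, qₖ = aₖqₖ₋₁ + qₖ₋₂ (with p₋₁=1, p₋₂=0, q₋₁=0, q₋₂=1):
  k=0: a=20, p=20, q=1
  k=1: a=2, p=41, q=2
  k=2: a=2, p=102, q=5

102/5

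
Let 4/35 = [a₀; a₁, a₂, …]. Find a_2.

1

4 = 0·35 + 4   →  a_0 = 0
35 = 8·4 + 3   →  a_1 = 8
4 = 1·3 + 1   →  a_2 = 1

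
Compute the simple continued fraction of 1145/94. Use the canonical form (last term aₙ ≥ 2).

[12; 5, 1, 1, 8]

1145 = 12*94 + 17
94 = 5*17 + 9
17 = 1*9 + 8
9 = 1*8 + 1
8 = 8*1 + 0  (stop)
So 1145/94 = [12; 5, 1, 1, 8].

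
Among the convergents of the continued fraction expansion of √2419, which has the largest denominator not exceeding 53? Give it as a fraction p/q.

541/11

√2419 = [49; 5, 2, 5, 98, …] (period length 4).
Convergents:
  p_0/q_0 = 49/1
  p_1/q_1 = 246/5
  p_2/q_2 = 541/11
  p_3/q_3 = 2951/60
q_2 = 11 ≤ 53 < 60 = q_3, so the answer is 541/11.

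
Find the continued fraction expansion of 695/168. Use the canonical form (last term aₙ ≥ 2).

[4; 7, 3, 3, 2]

695 = 4×168 + 23
168 = 7×23 + 7
23 = 3×7 + 2
7 = 3×2 + 1
2 = 2×1 + 0  (stop)
So 695/168 = [4; 7, 3, 3, 2].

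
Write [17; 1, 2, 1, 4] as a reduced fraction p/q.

337/19

Using pₖ = aₖpₖ₋₁ + pₖ₋₂ and qₖ = aₖqₖ₋₁ + qₖ₋₂:
  k=0: a=17, p=17, q=1
  k=1: a=1, p=18, q=1
  k=2: a=2, p=53, q=3
  k=3: a=1, p=71, q=4
  k=4: a=4, p=337, q=19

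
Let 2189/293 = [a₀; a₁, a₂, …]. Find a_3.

2189 = 7·293 + 138   →  a_0 = 7
293 = 2·138 + 17   →  a_1 = 2
138 = 8·17 + 2   →  a_2 = 8
17 = 8·2 + 1   →  a_3 = 8

8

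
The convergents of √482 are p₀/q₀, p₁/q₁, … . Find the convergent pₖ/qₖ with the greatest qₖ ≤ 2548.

21230/967

√482 = [21; 1, 20, 1, 42, …] (period length 4).
Convergents:
  p_0/q_0 = 21/1
  p_1/q_1 = 22/1
  p_2/q_2 = 461/21
  p_3/q_3 = 483/22
  p_4/q_4 = 20747/945
  p_5/q_5 = 21230/967
  p_6/q_6 = 445347/20285
q_5 = 967 ≤ 2548 < 20285 = q_6, so the answer is 21230/967.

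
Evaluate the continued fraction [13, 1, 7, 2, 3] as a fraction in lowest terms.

819/59

Using pₖ = aₖpₖ₋₁ + pₖ₋₂ and qₖ = aₖqₖ₋₁ + qₖ₋₂:
  k=0: a=13, p=13, q=1
  k=1: a=1, p=14, q=1
  k=2: a=7, p=111, q=8
  k=3: a=2, p=236, q=17
  k=4: a=3, p=819, q=59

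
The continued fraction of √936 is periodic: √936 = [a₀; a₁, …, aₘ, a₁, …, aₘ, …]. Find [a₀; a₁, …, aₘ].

[30; 1, 1, 2, 6, 2, 1, 1, 60]

a₀ = ⌊√936⌋ = 30.
With m₀=0, d₀=1 and mₖ₊₁ = dₖaₖ − mₖ, dₖ₊₁ = (n − mₖ₊₁²)/dₖ, aₖ₊₁ = ⌊(a₀+mₖ₊₁)/dₖ₊₁⌋:
  k=1: m=30, d=36, a=1
  k=2: m=6, d=25, a=1
  k=3: m=19, d=23, a=2
  k=4: m=27, d=9, a=6
  k=5: m=27, d=23, a=2
  k=6: m=19, d=25, a=1
  k=7: m=6, d=36, a=1
  k=8: m=30, d=1, a=60
d=1 and a=2a₀=60 at k=8, so the next step gives (m, d) = (30, 36) again — its k=1 value — and the period has length 8.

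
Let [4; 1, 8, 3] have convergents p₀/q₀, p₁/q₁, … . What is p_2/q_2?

Using pₖ = aₖpₖ₋₁ + pₖ₋₂, qₖ = aₖqₖ₋₁ + qₖ₋₂ (with p₋₁=1, p₋₂=0, q₋₁=0, q₋₂=1):
  k=0: a=4, p=4, q=1
  k=1: a=1, p=5, q=1
  k=2: a=8, p=44, q=9

44/9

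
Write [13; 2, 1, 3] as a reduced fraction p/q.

147/11

Fold from the inside: start with 3/1.
  1 + 1/3 = 4/3
  2 + 3/4 = 11/4
  13 + 4/11 = 147/11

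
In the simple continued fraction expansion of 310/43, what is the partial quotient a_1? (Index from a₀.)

4

310 = 7·43 + 9   →  a_0 = 7
43 = 4·9 + 7   →  a_1 = 4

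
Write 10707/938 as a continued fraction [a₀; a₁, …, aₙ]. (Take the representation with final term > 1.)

10707 = 11×938 + 389
938 = 2×389 + 160
389 = 2×160 + 69
160 = 2×69 + 22
69 = 3×22 + 3
22 = 7×3 + 1
3 = 3×1 + 0  (stop)
So 10707/938 = [11; 2, 2, 2, 3, 7, 3].

[11; 2, 2, 2, 3, 7, 3]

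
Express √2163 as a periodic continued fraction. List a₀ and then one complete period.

a₀ = ⌊√2163⌋ = 46.

[46; 1, 1, 30, 1, 1, 92]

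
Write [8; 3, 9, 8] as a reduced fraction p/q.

Using pₖ = aₖpₖ₋₁ + pₖ₋₂ and qₖ = aₖqₖ₋₁ + qₖ₋₂:
  k=0: a=8, p=8, q=1
  k=1: a=3, p=25, q=3
  k=2: a=9, p=233, q=28
  k=3: a=8, p=1889, q=227

1889/227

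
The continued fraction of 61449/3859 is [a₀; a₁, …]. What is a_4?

61449 = 15·3859 + 3564   →  a_0 = 15
3859 = 1·3564 + 295   →  a_1 = 1
3564 = 12·295 + 24   →  a_2 = 12
295 = 12·24 + 7   →  a_3 = 12
24 = 3·7 + 3   →  a_4 = 3

3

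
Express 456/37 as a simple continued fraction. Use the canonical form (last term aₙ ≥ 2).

[12; 3, 12]

456 = 12*37 + 12
37 = 3*12 + 1
12 = 12*1 + 0  (stop)
So 456/37 = [12; 3, 12].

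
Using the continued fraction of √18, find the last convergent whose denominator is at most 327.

577/136

√18 = [4; 4, 8, …] (period length 2).
Convergents:
  p_0/q_0 = 4/1
  p_1/q_1 = 17/4
  p_2/q_2 = 140/33
  p_3/q_3 = 577/136
  p_4/q_4 = 4756/1121
q_3 = 136 ≤ 327 < 1121 = q_4, so the answer is 577/136.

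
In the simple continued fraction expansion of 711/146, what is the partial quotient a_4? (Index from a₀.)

711 = 4·146 + 127   →  a_0 = 4
146 = 1·127 + 19   →  a_1 = 1
127 = 6·19 + 13   →  a_2 = 6
19 = 1·13 + 6   →  a_3 = 1
13 = 2·6 + 1   →  a_4 = 2

2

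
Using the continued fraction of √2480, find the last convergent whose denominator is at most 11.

249/5

√2480 = [49; 1, 3, 1, 98, …] (period length 4).
Convergents:
  p_0/q_0 = 49/1
  p_1/q_1 = 50/1
  p_2/q_2 = 199/4
  p_3/q_3 = 249/5
  p_4/q_4 = 24601/494
q_3 = 5 ≤ 11 < 494 = q_4, so the answer is 249/5.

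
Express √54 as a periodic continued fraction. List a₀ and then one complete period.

[7; 2, 1, 6, 1, 2, 14]

a₀ = ⌊√54⌋ = 7.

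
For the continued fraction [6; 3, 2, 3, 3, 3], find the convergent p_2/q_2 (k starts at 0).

44/7

Using pₖ = aₖpₖ₋₁ + pₖ₋₂, qₖ = aₖqₖ₋₁ + qₖ₋₂ (with p₋₁=1, p₋₂=0, q₋₁=0, q₋₂=1):
  k=0: a=6, p=6, q=1
  k=1: a=3, p=19, q=3
  k=2: a=2, p=44, q=7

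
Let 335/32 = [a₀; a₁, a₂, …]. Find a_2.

335 = 10·32 + 15   →  a_0 = 10
32 = 2·15 + 2   →  a_1 = 2
15 = 7·2 + 1   →  a_2 = 7

7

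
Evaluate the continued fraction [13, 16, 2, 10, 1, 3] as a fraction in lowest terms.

19369/1483

Using pₖ = aₖpₖ₋₁ + pₖ₋₂ and qₖ = aₖqₖ₋₁ + qₖ₋₂:
  k=0: a=13, p=13, q=1
  k=1: a=16, p=209, q=16
  k=2: a=2, p=431, q=33
  k=3: a=10, p=4519, q=346
  k=4: a=1, p=4950, q=379
  k=5: a=3, p=19369, q=1483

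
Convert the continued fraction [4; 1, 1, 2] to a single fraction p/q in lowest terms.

Using pₖ = aₖpₖ₋₁ + pₖ₋₂ and qₖ = aₖqₖ₋₁ + qₖ₋₂:
  k=0: a=4, p=4, q=1
  k=1: a=1, p=5, q=1
  k=2: a=1, p=9, q=2
  k=3: a=2, p=23, q=5

23/5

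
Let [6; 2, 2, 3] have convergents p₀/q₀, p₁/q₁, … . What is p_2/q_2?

32/5

Using pₖ = aₖpₖ₋₁ + pₖ₋₂, qₖ = aₖqₖ₋₁ + qₖ₋₂ (with p₋₁=1, p₋₂=0, q₋₁=0, q₋₂=1):
  k=0: a=6, p=6, q=1
  k=1: a=2, p=13, q=2
  k=2: a=2, p=32, q=5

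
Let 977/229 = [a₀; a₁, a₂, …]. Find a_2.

1

977 = 4·229 + 61   →  a_0 = 4
229 = 3·61 + 46   →  a_1 = 3
61 = 1·46 + 15   →  a_2 = 1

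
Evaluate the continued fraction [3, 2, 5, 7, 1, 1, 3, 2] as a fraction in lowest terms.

Using pₖ = aₖpₖ₋₁ + pₖ₋₂ and qₖ = aₖqₖ₋₁ + qₖ₋₂:
  k=0: a=3, p=3, q=1
  k=1: a=2, p=7, q=2
  k=2: a=5, p=38, q=11
  k=3: a=7, p=273, q=79
  k=4: a=1, p=311, q=90
  k=5: a=1, p=584, q=169
  k=6: a=3, p=2063, q=597
  k=7: a=2, p=4710, q=1363

4710/1363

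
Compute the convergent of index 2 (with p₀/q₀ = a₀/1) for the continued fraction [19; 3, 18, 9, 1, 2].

1063/55

Using pₖ = aₖpₖ₋₁ + pₖ₋₂, qₖ = aₖqₖ₋₁ + qₖ₋₂ (with p₋₁=1, p₋₂=0, q₋₁=0, q₋₂=1):
  k=0: a=19, p=19, q=1
  k=1: a=3, p=58, q=3
  k=2: a=18, p=1063, q=55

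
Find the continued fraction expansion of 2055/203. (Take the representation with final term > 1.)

[10; 8, 8, 3]

2055 = 10·203 + 25
203 = 8·25 + 3
25 = 8·3 + 1
3 = 3·1 + 0  (stop)
So 2055/203 = [10; 8, 8, 3].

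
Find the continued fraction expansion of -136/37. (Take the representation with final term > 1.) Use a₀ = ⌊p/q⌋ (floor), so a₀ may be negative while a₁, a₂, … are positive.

[-4; 3, 12]

-136 = -4×37 + 12
37 = 3×12 + 1
12 = 12×1 + 0  (stop)
So -136/37 = [-4; 3, 12].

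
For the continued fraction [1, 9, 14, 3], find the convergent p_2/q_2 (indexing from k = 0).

141/127

Using pₖ = aₖpₖ₋₁ + pₖ₋₂, qₖ = aₖqₖ₋₁ + qₖ₋₂ (with p₋₁=1, p₋₂=0, q₋₁=0, q₋₂=1):
  k=0: a=1, p=1, q=1
  k=1: a=9, p=10, q=9
  k=2: a=14, p=141, q=127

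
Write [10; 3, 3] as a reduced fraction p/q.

103/10

Fold from the inside: start with 3/1.
  3 + 1/3 = 10/3
  10 + 3/10 = 103/10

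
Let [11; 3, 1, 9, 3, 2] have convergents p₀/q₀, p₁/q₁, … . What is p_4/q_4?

Using pₖ = aₖpₖ₋₁ + pₖ₋₂, qₖ = aₖqₖ₋₁ + qₖ₋₂ (with p₋₁=1, p₋₂=0, q₋₁=0, q₋₂=1):
  k=0: a=11, p=11, q=1
  k=1: a=3, p=34, q=3
  k=2: a=1, p=45, q=4
  k=3: a=9, p=439, q=39
  k=4: a=3, p=1362, q=121

1362/121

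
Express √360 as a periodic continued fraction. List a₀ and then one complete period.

a₀ = ⌊√360⌋ = 18.

[18; 1, 36]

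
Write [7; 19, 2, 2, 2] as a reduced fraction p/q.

Using pₖ = aₖpₖ₋₁ + pₖ₋₂ and qₖ = aₖqₖ₋₁ + qₖ₋₂:
  k=0: a=7, p=7, q=1
  k=1: a=19, p=134, q=19
  k=2: a=2, p=275, q=39
  k=3: a=2, p=684, q=97
  k=4: a=2, p=1643, q=233

1643/233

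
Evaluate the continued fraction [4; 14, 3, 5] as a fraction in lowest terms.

Fold from the inside: start with 5/1.
  3 + 1/5 = 16/5
  14 + 5/16 = 229/16
  4 + 16/229 = 932/229

932/229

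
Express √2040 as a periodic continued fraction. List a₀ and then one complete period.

[45; 6, 90]

a₀ = ⌊√2040⌋ = 45.
With m₀=0, d₀=1 and mₖ₊₁ = dₖaₖ − mₖ, dₖ₊₁ = (n − mₖ₊₁²)/dₖ, aₖ₊₁ = ⌊(a₀+mₖ₊₁)/dₖ₊₁⌋:
  k=1: m=45, d=15, a=6
  k=2: m=45, d=1, a=90
d=1 and a=2a₀=90 at k=2, so the next step gives (m, d) = (45, 15) again — its k=1 value — and the period has length 2.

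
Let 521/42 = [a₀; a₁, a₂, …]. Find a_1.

2

521 = 12·42 + 17   →  a_0 = 12
42 = 2·17 + 8   →  a_1 = 2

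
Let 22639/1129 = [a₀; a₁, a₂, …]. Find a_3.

2

22639 = 20·1129 + 59   →  a_0 = 20
1129 = 19·59 + 8   →  a_1 = 19
59 = 7·8 + 3   →  a_2 = 7
8 = 2·3 + 2   →  a_3 = 2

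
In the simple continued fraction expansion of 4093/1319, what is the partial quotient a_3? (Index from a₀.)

2

4093 = 3·1319 + 136   →  a_0 = 3
1319 = 9·136 + 95   →  a_1 = 9
136 = 1·95 + 41   →  a_2 = 1
95 = 2·41 + 13   →  a_3 = 2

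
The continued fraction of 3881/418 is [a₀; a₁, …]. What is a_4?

3881 = 9·418 + 119   →  a_0 = 9
418 = 3·119 + 61   →  a_1 = 3
119 = 1·61 + 58   →  a_2 = 1
61 = 1·58 + 3   →  a_3 = 1
58 = 19·3 + 1   →  a_4 = 19

19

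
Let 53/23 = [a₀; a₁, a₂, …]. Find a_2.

3

53 = 2·23 + 7   →  a_0 = 2
23 = 3·7 + 2   →  a_1 = 3
7 = 3·2 + 1   →  a_2 = 3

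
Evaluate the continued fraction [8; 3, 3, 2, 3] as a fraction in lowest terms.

Using pₖ = aₖpₖ₋₁ + pₖ₋₂ and qₖ = aₖqₖ₋₁ + qₖ₋₂:
  k=0: a=8, p=8, q=1
  k=1: a=3, p=25, q=3
  k=2: a=3, p=83, q=10
  k=3: a=2, p=191, q=23
  k=4: a=3, p=656, q=79

656/79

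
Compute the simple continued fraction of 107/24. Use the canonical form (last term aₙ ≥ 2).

107 = 4·24 + 11
24 = 2·11 + 2
11 = 5·2 + 1
2 = 2·1 + 0  (stop)
So 107/24 = [4; 2, 5, 2].

[4; 2, 5, 2]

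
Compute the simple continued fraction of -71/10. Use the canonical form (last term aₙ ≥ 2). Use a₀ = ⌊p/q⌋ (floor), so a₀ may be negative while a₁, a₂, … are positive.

[-8; 1, 9]

-71 = -8·10 + 9
10 = 1·9 + 1
9 = 9·1 + 0  (stop)
So -71/10 = [-8; 1, 9].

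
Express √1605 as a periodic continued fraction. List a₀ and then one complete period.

[40; 16, 80]

a₀ = ⌊√1605⌋ = 40.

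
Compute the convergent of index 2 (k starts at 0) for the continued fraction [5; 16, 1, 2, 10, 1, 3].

86/17

Using pₖ = aₖpₖ₋₁ + pₖ₋₂, qₖ = aₖqₖ₋₁ + qₖ₋₂ (with p₋₁=1, p₋₂=0, q₋₁=0, q₋₂=1):
  k=0: a=5, p=5, q=1
  k=1: a=16, p=81, q=16
  k=2: a=1, p=86, q=17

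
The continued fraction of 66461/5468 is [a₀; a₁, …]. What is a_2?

2

66461 = 12·5468 + 845   →  a_0 = 12
5468 = 6·845 + 398   →  a_1 = 6
845 = 2·398 + 49   →  a_2 = 2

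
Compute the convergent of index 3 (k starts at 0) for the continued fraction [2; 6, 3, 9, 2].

Using pₖ = aₖpₖ₋₁ + pₖ₋₂, qₖ = aₖqₖ₋₁ + qₖ₋₂ (with p₋₁=1, p₋₂=0, q₋₁=0, q₋₂=1):
  k=0: a=2, p=2, q=1
  k=1: a=6, p=13, q=6
  k=2: a=3, p=41, q=19
  k=3: a=9, p=382, q=177

382/177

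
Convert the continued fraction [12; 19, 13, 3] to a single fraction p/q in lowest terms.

9196/763

Using pₖ = aₖpₖ₋₁ + pₖ₋₂ and qₖ = aₖqₖ₋₁ + qₖ₋₂:
  k=0: a=12, p=12, q=1
  k=1: a=19, p=229, q=19
  k=2: a=13, p=2989, q=248
  k=3: a=3, p=9196, q=763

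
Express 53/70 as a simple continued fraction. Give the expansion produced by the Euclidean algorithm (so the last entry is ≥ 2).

[0; 1, 3, 8, 2]

53 = 0*70 + 53
70 = 1*53 + 17
53 = 3*17 + 2
17 = 8*2 + 1
2 = 2*1 + 0  (stop)
So 53/70 = [0; 1, 3, 8, 2].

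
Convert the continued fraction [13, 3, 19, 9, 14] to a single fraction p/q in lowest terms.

98731/7408

Using pₖ = aₖpₖ₋₁ + pₖ₋₂ and qₖ = aₖqₖ₋₁ + qₖ₋₂:
  k=0: a=13, p=13, q=1
  k=1: a=3, p=40, q=3
  k=2: a=19, p=773, q=58
  k=3: a=9, p=6997, q=525
  k=4: a=14, p=98731, q=7408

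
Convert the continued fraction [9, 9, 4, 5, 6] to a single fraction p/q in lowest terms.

10939/1201

Fold from the inside: start with 6/1.
  5 + 1/6 = 31/6
  4 + 6/31 = 130/31
  9 + 31/130 = 1201/130
  9 + 130/1201 = 10939/1201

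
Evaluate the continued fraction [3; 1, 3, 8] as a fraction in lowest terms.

124/33

Fold from the inside: start with 8/1.
  3 + 1/8 = 25/8
  1 + 8/25 = 33/25
  3 + 25/33 = 124/33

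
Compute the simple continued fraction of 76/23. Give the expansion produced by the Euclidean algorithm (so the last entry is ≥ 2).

[3; 3, 3, 2]

76 = 3·23 + 7
23 = 3·7 + 2
7 = 3·2 + 1
2 = 2·1 + 0  (stop)
So 76/23 = [3; 3, 3, 2].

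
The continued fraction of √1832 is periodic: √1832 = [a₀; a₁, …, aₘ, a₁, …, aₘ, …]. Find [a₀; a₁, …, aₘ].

[42; 1, 4, 21, 4, 1, 84]

a₀ = ⌊√1832⌋ = 42.
With m₀=0, d₀=1 and mₖ₊₁ = dₖaₖ − mₖ, dₖ₊₁ = (n − mₖ₊₁²)/dₖ, aₖ₊₁ = ⌊(a₀+mₖ₊₁)/dₖ₊₁⌋:
  k=1: m=42, d=68, a=1
  k=2: m=26, d=17, a=4
  k=3: m=42, d=4, a=21
  k=4: m=42, d=17, a=4
  k=5: m=26, d=68, a=1
  k=6: m=42, d=1, a=84
d=1 and a=2a₀=84 at k=6, so the next step gives (m, d) = (42, 68) again — its k=1 value — and the period has length 6.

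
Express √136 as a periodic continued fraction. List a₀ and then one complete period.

[11; 1, 1, 1, 22]

a₀ = ⌊√136⌋ = 11.
With m₀=0, d₀=1 and mₖ₊₁ = dₖaₖ − mₖ, dₖ₊₁ = (n − mₖ₊₁²)/dₖ, aₖ₊₁ = ⌊(a₀+mₖ₊₁)/dₖ₊₁⌋:
  k=1: m=11, d=15, a=1
  k=2: m=4, d=8, a=1
  k=3: m=4, d=15, a=1
  k=4: m=11, d=1, a=22
d=1 and a=2a₀=22 at k=4, so the next step gives (m, d) = (11, 15) again — its k=1 value — and the period has length 4.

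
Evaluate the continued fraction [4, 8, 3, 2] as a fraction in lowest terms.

239/58

Using pₖ = aₖpₖ₋₁ + pₖ₋₂ and qₖ = aₖqₖ₋₁ + qₖ₋₂:
  k=0: a=4, p=4, q=1
  k=1: a=8, p=33, q=8
  k=2: a=3, p=103, q=25
  k=3: a=2, p=239, q=58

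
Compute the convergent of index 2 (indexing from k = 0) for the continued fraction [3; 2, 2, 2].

Using pₖ = aₖpₖ₋₁ + pₖ₋₂, qₖ = aₖqₖ₋₁ + qₖ₋₂ (with p₋₁=1, p₋₂=0, q₋₁=0, q₋₂=1):
  k=0: a=3, p=3, q=1
  k=1: a=2, p=7, q=2
  k=2: a=2, p=17, q=5

17/5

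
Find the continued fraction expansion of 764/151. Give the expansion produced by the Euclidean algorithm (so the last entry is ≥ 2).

[5; 16, 1, 3, 2]

764 = 5×151 + 9
151 = 16×9 + 7
9 = 1×7 + 2
7 = 3×2 + 1
2 = 2×1 + 0  (stop)
So 764/151 = [5; 16, 1, 3, 2].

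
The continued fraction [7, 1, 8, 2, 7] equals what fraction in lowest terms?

1121/142

Using pₖ = aₖpₖ₋₁ + pₖ₋₂ and qₖ = aₖqₖ₋₁ + qₖ₋₂:
  k=0: a=7, p=7, q=1
  k=1: a=1, p=8, q=1
  k=2: a=8, p=71, q=9
  k=3: a=2, p=150, q=19
  k=4: a=7, p=1121, q=142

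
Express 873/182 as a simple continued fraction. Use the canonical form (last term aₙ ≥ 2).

[4; 1, 3, 1, 11, 3]

873 = 4×182 + 145
182 = 1×145 + 37
145 = 3×37 + 34
37 = 1×34 + 3
34 = 11×3 + 1
3 = 3×1 + 0  (stop)
So 873/182 = [4; 1, 3, 1, 11, 3].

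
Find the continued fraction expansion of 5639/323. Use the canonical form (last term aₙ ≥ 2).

5639 = 17×323 + 148
323 = 2×148 + 27
148 = 5×27 + 13
27 = 2×13 + 1
13 = 13×1 + 0  (stop)
So 5639/323 = [17; 2, 5, 2, 13].

[17; 2, 5, 2, 13]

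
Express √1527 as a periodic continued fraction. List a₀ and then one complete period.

a₀ = ⌊√1527⌋ = 39.
With m₀=0, d₀=1 and mₖ₊₁ = dₖaₖ − mₖ, dₖ₊₁ = (n − mₖ₊₁²)/dₖ, aₖ₊₁ = ⌊(a₀+mₖ₊₁)/dₖ₊₁⌋:
  k=1: m=39, d=6, a=13
  k=2: m=39, d=1, a=78
d=1 and a=2a₀=78 at k=2, so the next step gives (m, d) = (39, 6) again — its k=1 value — and the period has length 2.

[39; 13, 78]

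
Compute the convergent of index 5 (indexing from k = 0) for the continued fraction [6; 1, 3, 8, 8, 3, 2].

5656/837

Using pₖ = aₖpₖ₋₁ + pₖ₋₂, qₖ = aₖqₖ₋₁ + qₖ₋₂ (with p₋₁=1, p₋₂=0, q₋₁=0, q₋₂=1):
  k=0: a=6, p=6, q=1
  k=1: a=1, p=7, q=1
  k=2: a=3, p=27, q=4
  k=3: a=8, p=223, q=33
  k=4: a=8, p=1811, q=268
  k=5: a=3, p=5656, q=837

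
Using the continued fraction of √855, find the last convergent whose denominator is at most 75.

√855 = [29; 4, 6, 4, 58, …] (period length 4).
Convergents:
  p_0/q_0 = 29/1
  p_1/q_1 = 117/4
  p_2/q_2 = 731/25
  p_3/q_3 = 3041/104
q_2 = 25 ≤ 75 < 104 = q_3, so the answer is 731/25.

731/25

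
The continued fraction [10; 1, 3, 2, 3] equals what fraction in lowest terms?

Fold from the inside: start with 3/1.
  2 + 1/3 = 7/3
  3 + 3/7 = 24/7
  1 + 7/24 = 31/24
  10 + 24/31 = 334/31

334/31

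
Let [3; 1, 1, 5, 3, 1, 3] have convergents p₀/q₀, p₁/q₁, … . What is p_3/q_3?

Using pₖ = aₖpₖ₋₁ + pₖ₋₂, qₖ = aₖqₖ₋₁ + qₖ₋₂ (with p₋₁=1, p₋₂=0, q₋₁=0, q₋₂=1):
  k=0: a=3, p=3, q=1
  k=1: a=1, p=4, q=1
  k=2: a=1, p=7, q=2
  k=3: a=5, p=39, q=11

39/11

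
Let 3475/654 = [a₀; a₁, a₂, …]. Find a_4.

3475 = 5·654 + 205   →  a_0 = 5
654 = 3·205 + 39   →  a_1 = 3
205 = 5·39 + 10   →  a_2 = 5
39 = 3·10 + 9   →  a_3 = 3
10 = 1·9 + 1   →  a_4 = 1

1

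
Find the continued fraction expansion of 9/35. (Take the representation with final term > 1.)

9 = 0×35 + 9
35 = 3×9 + 8
9 = 1×8 + 1
8 = 8×1 + 0  (stop)
So 9/35 = [0; 3, 1, 8].

[0; 3, 1, 8]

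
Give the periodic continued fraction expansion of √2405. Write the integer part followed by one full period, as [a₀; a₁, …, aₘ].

[49; 24, 1, 1, 24, 98]

a₀ = ⌊√2405⌋ = 49.
With m₀=0, d₀=1 and mₖ₊₁ = dₖaₖ − mₖ, dₖ₊₁ = (n − mₖ₊₁²)/dₖ, aₖ₊₁ = ⌊(a₀+mₖ₊₁)/dₖ₊₁⌋:
  k=1: m=49, d=4, a=24
  k=2: m=47, d=49, a=1
  k=3: m=2, d=49, a=1
  k=4: m=47, d=4, a=24
  k=5: m=49, d=1, a=98
d=1 and a=2a₀=98 at k=5, so the next step gives (m, d) = (49, 4) again — its k=1 value — and the period has length 5.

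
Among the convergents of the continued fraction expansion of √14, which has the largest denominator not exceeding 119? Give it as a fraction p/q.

333/89

√14 = [3; 1, 2, 1, 6, …] (period length 4).
Convergents:
  p_0/q_0 = 3/1
  p_1/q_1 = 4/1
  p_2/q_2 = 11/3
  p_3/q_3 = 15/4
  p_4/q_4 = 101/27
  p_5/q_5 = 116/31
  p_6/q_6 = 333/89
  p_7/q_7 = 449/120
q_6 = 89 ≤ 119 < 120 = q_7, so the answer is 333/89.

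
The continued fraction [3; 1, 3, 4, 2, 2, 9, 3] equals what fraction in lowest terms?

10229/2718

Fold from the inside: start with 3/1.
  9 + 1/3 = 28/3
  2 + 3/28 = 59/28
  2 + 28/59 = 146/59
  4 + 59/146 = 643/146
  3 + 146/643 = 2075/643
  1 + 643/2075 = 2718/2075
  3 + 2075/2718 = 10229/2718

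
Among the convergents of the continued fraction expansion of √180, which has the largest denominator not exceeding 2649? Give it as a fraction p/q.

√180 = [13; 2, 2, 2, 26, …] (period length 4).
Convergents:
  p_0/q_0 = 13/1
  p_1/q_1 = 27/2
  p_2/q_2 = 67/5
  p_3/q_3 = 161/12
  p_4/q_4 = 4253/317
  p_5/q_5 = 8667/646
  p_6/q_6 = 21587/1609
  p_7/q_7 = 51841/3864
q_6 = 1609 ≤ 2649 < 3864 = q_7, so the answer is 21587/1609.

21587/1609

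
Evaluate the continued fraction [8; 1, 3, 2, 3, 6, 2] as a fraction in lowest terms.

Fold from the inside: start with 2/1.
  6 + 1/2 = 13/2
  3 + 2/13 = 41/13
  2 + 13/41 = 95/41
  3 + 41/95 = 326/95
  1 + 95/326 = 421/326
  8 + 326/421 = 3694/421

3694/421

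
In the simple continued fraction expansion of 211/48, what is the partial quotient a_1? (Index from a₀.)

211 = 4·48 + 19   →  a_0 = 4
48 = 2·19 + 10   →  a_1 = 2

2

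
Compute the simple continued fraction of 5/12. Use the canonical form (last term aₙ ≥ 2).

5 = 0·12 + 5
12 = 2·5 + 2
5 = 2·2 + 1
2 = 2·1 + 0  (stop)
So 5/12 = [0; 2, 2, 2].

[0; 2, 2, 2]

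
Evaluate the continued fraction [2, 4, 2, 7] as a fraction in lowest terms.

Using pₖ = aₖpₖ₋₁ + pₖ₋₂ and qₖ = aₖqₖ₋₁ + qₖ₋₂:
  k=0: a=2, p=2, q=1
  k=1: a=4, p=9, q=4
  k=2: a=2, p=20, q=9
  k=3: a=7, p=149, q=67

149/67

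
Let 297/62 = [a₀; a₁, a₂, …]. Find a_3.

297 = 4·62 + 49   →  a_0 = 4
62 = 1·49 + 13   →  a_1 = 1
49 = 3·13 + 10   →  a_2 = 3
13 = 1·10 + 3   →  a_3 = 1

1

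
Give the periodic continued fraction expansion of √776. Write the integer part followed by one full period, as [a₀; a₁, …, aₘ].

a₀ = ⌊√776⌋ = 27.
With m₀=0, d₀=1 and mₖ₊₁ = dₖaₖ − mₖ, dₖ₊₁ = (n − mₖ₊₁²)/dₖ, aₖ₊₁ = ⌊(a₀+mₖ₊₁)/dₖ₊₁⌋:
  k=1: m=27, d=47, a=1
  k=2: m=20, d=8, a=5
  k=3: m=20, d=47, a=1
  k=4: m=27, d=1, a=54
d=1 and a=2a₀=54 at k=4, so the next step gives (m, d) = (27, 47) again — its k=1 value — and the period has length 4.

[27; 1, 5, 1, 54]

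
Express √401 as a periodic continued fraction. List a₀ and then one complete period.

a₀ = ⌊√401⌋ = 20.
With m₀=0, d₀=1 and mₖ₊₁ = dₖaₖ − mₖ, dₖ₊₁ = (n − mₖ₊₁²)/dₖ, aₖ₊₁ = ⌊(a₀+mₖ₊₁)/dₖ₊₁⌋:
  k=1: m=20, d=1, a=40
d=1 and a=2a₀=40 at k=1, so the next step gives (m, d) = (20, 1) again — its k=1 value — and the period has length 1.

[20; 40]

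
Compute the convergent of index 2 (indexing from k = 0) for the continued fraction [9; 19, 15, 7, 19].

Using pₖ = aₖpₖ₋₁ + pₖ₋₂, qₖ = aₖqₖ₋₁ + qₖ₋₂ (with p₋₁=1, p₋₂=0, q₋₁=0, q₋₂=1):
  k=0: a=9, p=9, q=1
  k=1: a=19, p=172, q=19
  k=2: a=15, p=2589, q=286

2589/286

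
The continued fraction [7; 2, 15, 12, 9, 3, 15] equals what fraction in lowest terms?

1211443/161872

Using pₖ = aₖpₖ₋₁ + pₖ₋₂ and qₖ = aₖqₖ₋₁ + qₖ₋₂:
  k=0: a=7, p=7, q=1
  k=1: a=2, p=15, q=2
  k=2: a=15, p=232, q=31
  k=3: a=12, p=2799, q=374
  k=4: a=9, p=25423, q=3397
  k=5: a=3, p=79068, q=10565
  k=6: a=15, p=1211443, q=161872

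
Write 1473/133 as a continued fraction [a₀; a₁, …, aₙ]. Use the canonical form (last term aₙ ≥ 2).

[11; 13, 3, 3]

1473 = 11*133 + 10
133 = 13*10 + 3
10 = 3*3 + 1
3 = 3*1 + 0  (stop)
So 1473/133 = [11; 13, 3, 3].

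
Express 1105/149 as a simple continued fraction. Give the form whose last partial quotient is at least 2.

1105 = 7*149 + 62
149 = 2*62 + 25
62 = 2*25 + 12
25 = 2*12 + 1
12 = 12*1 + 0  (stop)
So 1105/149 = [7; 2, 2, 2, 12].

[7; 2, 2, 2, 12]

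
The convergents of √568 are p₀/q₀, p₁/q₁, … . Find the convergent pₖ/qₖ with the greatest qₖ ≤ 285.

6697/281

√568 = [23; 1, 4, 1, 46, …] (period length 4).
Convergents:
  p_0/q_0 = 23/1
  p_1/q_1 = 24/1
  p_2/q_2 = 119/5
  p_3/q_3 = 143/6
  p_4/q_4 = 6697/281
  p_5/q_5 = 6840/287
q_4 = 281 ≤ 285 < 287 = q_5, so the answer is 6697/281.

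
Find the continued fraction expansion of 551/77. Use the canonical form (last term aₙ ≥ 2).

551 = 7·77 + 12
77 = 6·12 + 5
12 = 2·5 + 2
5 = 2·2 + 1
2 = 2·1 + 0  (stop)
So 551/77 = [7; 6, 2, 2, 2].

[7; 6, 2, 2, 2]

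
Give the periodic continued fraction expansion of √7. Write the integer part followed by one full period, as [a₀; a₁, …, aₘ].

a₀ = ⌊√7⌋ = 2.
With m₀=0, d₀=1 and mₖ₊₁ = dₖaₖ − mₖ, dₖ₊₁ = (n − mₖ₊₁²)/dₖ, aₖ₊₁ = ⌊(a₀+mₖ₊₁)/dₖ₊₁⌋:
  k=1: m=2, d=3, a=1
  k=2: m=1, d=2, a=1
  k=3: m=1, d=3, a=1
  k=4: m=2, d=1, a=4
d=1 and a=2a₀=4 at k=4, so the next step gives (m, d) = (2, 3) again — its k=1 value — and the period has length 4.

[2; 1, 1, 1, 4]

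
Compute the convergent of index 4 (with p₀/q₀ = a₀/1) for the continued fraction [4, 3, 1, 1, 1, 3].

Using pₖ = aₖpₖ₋₁ + pₖ₋₂, qₖ = aₖqₖ₋₁ + qₖ₋₂ (with p₋₁=1, p₋₂=0, q₋₁=0, q₋₂=1):
  k=0: a=4, p=4, q=1
  k=1: a=3, p=13, q=3
  k=2: a=1, p=17, q=4
  k=3: a=1, p=30, q=7
  k=4: a=1, p=47, q=11

47/11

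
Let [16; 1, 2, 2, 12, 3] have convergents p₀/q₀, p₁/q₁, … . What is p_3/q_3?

117/7

Using pₖ = aₖpₖ₋₁ + pₖ₋₂, qₖ = aₖqₖ₋₁ + qₖ₋₂ (with p₋₁=1, p₋₂=0, q₋₁=0, q₋₂=1):
  k=0: a=16, p=16, q=1
  k=1: a=1, p=17, q=1
  k=2: a=2, p=50, q=3
  k=3: a=2, p=117, q=7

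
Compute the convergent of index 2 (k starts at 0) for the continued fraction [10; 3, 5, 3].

165/16

Using pₖ = aₖpₖ₋₁ + pₖ₋₂, qₖ = aₖqₖ₋₁ + qₖ₋₂ (with p₋₁=1, p₋₂=0, q₋₁=0, q₋₂=1):
  k=0: a=10, p=10, q=1
  k=1: a=3, p=31, q=3
  k=2: a=5, p=165, q=16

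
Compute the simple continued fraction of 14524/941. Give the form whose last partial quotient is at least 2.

14524 = 15×941 + 409
941 = 2×409 + 123
409 = 3×123 + 40
123 = 3×40 + 3
40 = 13×3 + 1
3 = 3×1 + 0  (stop)
So 14524/941 = [15; 2, 3, 3, 13, 3].

[15; 2, 3, 3, 13, 3]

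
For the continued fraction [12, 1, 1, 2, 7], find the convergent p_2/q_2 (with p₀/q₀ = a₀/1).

25/2

Using pₖ = aₖpₖ₋₁ + pₖ₋₂, qₖ = aₖqₖ₋₁ + qₖ₋₂ (with p₋₁=1, p₋₂=0, q₋₁=0, q₋₂=1):
  k=0: a=12, p=12, q=1
  k=1: a=1, p=13, q=1
  k=2: a=1, p=25, q=2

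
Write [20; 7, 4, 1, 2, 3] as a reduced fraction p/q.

Using pₖ = aₖpₖ₋₁ + pₖ₋₂ and qₖ = aₖqₖ₋₁ + qₖ₋₂:
  k=0: a=20, p=20, q=1
  k=1: a=7, p=141, q=7
  k=2: a=4, p=584, q=29
  k=3: a=1, p=725, q=36
  k=4: a=2, p=2034, q=101
  k=5: a=3, p=6827, q=339

6827/339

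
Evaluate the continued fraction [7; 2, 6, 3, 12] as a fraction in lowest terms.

3769/505

Fold from the inside: start with 12/1.
  3 + 1/12 = 37/12
  6 + 12/37 = 234/37
  2 + 37/234 = 505/234
  7 + 234/505 = 3769/505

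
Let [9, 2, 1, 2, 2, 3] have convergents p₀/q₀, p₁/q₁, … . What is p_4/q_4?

178/19

Using pₖ = aₖpₖ₋₁ + pₖ₋₂, qₖ = aₖqₖ₋₁ + qₖ₋₂ (with p₋₁=1, p₋₂=0, q₋₁=0, q₋₂=1):
  k=0: a=9, p=9, q=1
  k=1: a=2, p=19, q=2
  k=2: a=1, p=28, q=3
  k=3: a=2, p=75, q=8
  k=4: a=2, p=178, q=19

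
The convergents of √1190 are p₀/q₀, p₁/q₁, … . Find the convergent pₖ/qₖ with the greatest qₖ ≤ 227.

4726/137

√1190 = [34; 2, 68, …] (period length 2).
Convergents:
  p_0/q_0 = 34/1
  p_1/q_1 = 69/2
  p_2/q_2 = 4726/137
  p_3/q_3 = 9521/276
q_2 = 137 ≤ 227 < 276 = q_3, so the answer is 4726/137.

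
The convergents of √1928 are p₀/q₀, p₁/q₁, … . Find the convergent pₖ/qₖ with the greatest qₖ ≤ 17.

√1928 = [43; 1, 9, 1, 86, …] (period length 4).
Convergents:
  p_0/q_0 = 43/1
  p_1/q_1 = 44/1
  p_2/q_2 = 439/10
  p_3/q_3 = 483/11
  p_4/q_4 = 41977/956
q_3 = 11 ≤ 17 < 956 = q_4, so the answer is 483/11.

483/11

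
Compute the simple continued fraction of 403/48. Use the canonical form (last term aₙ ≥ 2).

403 = 8*48 + 19
48 = 2*19 + 10
19 = 1*10 + 9
10 = 1*9 + 1
9 = 9*1 + 0  (stop)
So 403/48 = [8; 2, 1, 1, 9].

[8; 2, 1, 1, 9]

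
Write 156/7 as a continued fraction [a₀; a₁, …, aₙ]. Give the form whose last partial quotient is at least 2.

[22; 3, 2]

156 = 22*7 + 2
7 = 3*2 + 1
2 = 2*1 + 0  (stop)
So 156/7 = [22; 3, 2].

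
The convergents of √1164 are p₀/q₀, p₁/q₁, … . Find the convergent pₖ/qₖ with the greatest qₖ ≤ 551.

10167/298

√1164 = [34; 8, 1, 1, 16, 1, 1, 8, 68, …] (period length 8).
Convergents:
  p_0/q_0 = 34/1
  p_1/q_1 = 273/8
  p_2/q_2 = 307/9
  p_3/q_3 = 580/17
  p_4/q_4 = 9587/281
  p_5/q_5 = 10167/298
  p_6/q_6 = 19754/579
q_5 = 298 ≤ 551 < 579 = q_6, so the answer is 10167/298.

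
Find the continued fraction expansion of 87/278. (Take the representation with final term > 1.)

87 = 0·278 + 87
278 = 3·87 + 17
87 = 5·17 + 2
17 = 8·2 + 1
2 = 2·1 + 0  (stop)
So 87/278 = [0; 3, 5, 8, 2].

[0; 3, 5, 8, 2]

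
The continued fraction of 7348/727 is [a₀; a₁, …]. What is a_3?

8

7348 = 10·727 + 78   →  a_0 = 10
727 = 9·78 + 25   →  a_1 = 9
78 = 3·25 + 3   →  a_2 = 3
25 = 8·3 + 1   →  a_3 = 8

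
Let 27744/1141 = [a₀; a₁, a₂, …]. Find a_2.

5

27744 = 24·1141 + 360   →  a_0 = 24
1141 = 3·360 + 61   →  a_1 = 3
360 = 5·61 + 55   →  a_2 = 5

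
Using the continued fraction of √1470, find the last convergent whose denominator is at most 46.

1687/44

√1470 = [38; 2, 1, 14, 1, 2, 76, …] (period length 6).
Convergents:
  p_0/q_0 = 38/1
  p_1/q_1 = 77/2
  p_2/q_2 = 115/3
  p_3/q_3 = 1687/44
  p_4/q_4 = 1802/47
q_3 = 44 ≤ 46 < 47 = q_4, so the answer is 1687/44.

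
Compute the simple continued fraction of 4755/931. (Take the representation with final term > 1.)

4755 = 5*931 + 100
931 = 9*100 + 31
100 = 3*31 + 7
31 = 4*7 + 3
7 = 2*3 + 1
3 = 3*1 + 0  (stop)
So 4755/931 = [5; 9, 3, 4, 2, 3].

[5; 9, 3, 4, 2, 3]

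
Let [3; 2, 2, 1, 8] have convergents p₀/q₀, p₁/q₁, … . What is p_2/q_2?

Using pₖ = aₖpₖ₋₁ + pₖ₋₂, qₖ = aₖqₖ₋₁ + qₖ₋₂ (with p₋₁=1, p₋₂=0, q₋₁=0, q₋₂=1):
  k=0: a=3, p=3, q=1
  k=1: a=2, p=7, q=2
  k=2: a=2, p=17, q=5

17/5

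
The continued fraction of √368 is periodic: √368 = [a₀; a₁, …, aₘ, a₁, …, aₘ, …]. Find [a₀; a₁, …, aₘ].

[19; 5, 2, 5, 38]

a₀ = ⌊√368⌋ = 19.
With m₀=0, d₀=1 and mₖ₊₁ = dₖaₖ − mₖ, dₖ₊₁ = (n − mₖ₊₁²)/dₖ, aₖ₊₁ = ⌊(a₀+mₖ₊₁)/dₖ₊₁⌋:
  k=1: m=19, d=7, a=5
  k=2: m=16, d=16, a=2
  k=3: m=16, d=7, a=5
  k=4: m=19, d=1, a=38
d=1 and a=2a₀=38 at k=4, so the next step gives (m, d) = (19, 7) again — its k=1 value — and the period has length 4.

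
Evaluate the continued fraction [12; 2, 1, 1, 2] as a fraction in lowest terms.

Using pₖ = aₖpₖ₋₁ + pₖ₋₂ and qₖ = aₖqₖ₋₁ + qₖ₋₂:
  k=0: a=12, p=12, q=1
  k=1: a=2, p=25, q=2
  k=2: a=1, p=37, q=3
  k=3: a=1, p=62, q=5
  k=4: a=2, p=161, q=13

161/13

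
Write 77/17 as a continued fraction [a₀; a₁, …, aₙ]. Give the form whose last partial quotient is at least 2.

77 = 4·17 + 9
17 = 1·9 + 8
9 = 1·8 + 1
8 = 8·1 + 0  (stop)
So 77/17 = [4; 1, 1, 8].

[4; 1, 1, 8]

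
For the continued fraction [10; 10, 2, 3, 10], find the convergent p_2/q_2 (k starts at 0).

212/21

Using pₖ = aₖpₖ₋₁ + pₖ₋₂, qₖ = aₖqₖ₋₁ + qₖ₋₂ (with p₋₁=1, p₋₂=0, q₋₁=0, q₋₂=1):
  k=0: a=10, p=10, q=1
  k=1: a=10, p=101, q=10
  k=2: a=2, p=212, q=21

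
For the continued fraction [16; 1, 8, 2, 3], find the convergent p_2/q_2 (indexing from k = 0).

152/9

Using pₖ = aₖpₖ₋₁ + pₖ₋₂, qₖ = aₖqₖ₋₁ + qₖ₋₂ (with p₋₁=1, p₋₂=0, q₋₁=0, q₋₂=1):
  k=0: a=16, p=16, q=1
  k=1: a=1, p=17, q=1
  k=2: a=8, p=152, q=9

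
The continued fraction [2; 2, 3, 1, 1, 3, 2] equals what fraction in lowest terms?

Using pₖ = aₖpₖ₋₁ + pₖ₋₂ and qₖ = aₖqₖ₋₁ + qₖ₋₂:
  k=0: a=2, p=2, q=1
  k=1: a=2, p=5, q=2
  k=2: a=3, p=17, q=7
  k=3: a=1, p=22, q=9
  k=4: a=1, p=39, q=16
  k=5: a=3, p=139, q=57
  k=6: a=2, p=317, q=130

317/130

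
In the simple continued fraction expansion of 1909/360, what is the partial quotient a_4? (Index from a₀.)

1909 = 5·360 + 109   →  a_0 = 5
360 = 3·109 + 33   →  a_1 = 3
109 = 3·33 + 10   →  a_2 = 3
33 = 3·10 + 3   →  a_3 = 3
10 = 3·3 + 1   →  a_4 = 3

3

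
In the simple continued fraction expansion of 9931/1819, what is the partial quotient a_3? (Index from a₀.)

1

9931 = 5·1819 + 836   →  a_0 = 5
1819 = 2·836 + 147   →  a_1 = 2
836 = 5·147 + 101   →  a_2 = 5
147 = 1·101 + 46   →  a_3 = 1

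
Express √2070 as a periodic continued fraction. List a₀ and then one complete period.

[45; 2, 90]

a₀ = ⌊√2070⌋ = 45.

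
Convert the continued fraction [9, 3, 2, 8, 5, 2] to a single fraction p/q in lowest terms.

6158/663

Fold from the inside: start with 2/1.
  5 + 1/2 = 11/2
  8 + 2/11 = 90/11
  2 + 11/90 = 191/90
  3 + 90/191 = 663/191
  9 + 191/663 = 6158/663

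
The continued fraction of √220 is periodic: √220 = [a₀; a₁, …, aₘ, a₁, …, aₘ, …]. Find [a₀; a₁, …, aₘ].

[14; 1, 4, 1, 28]

a₀ = ⌊√220⌋ = 14.
With m₀=0, d₀=1 and mₖ₊₁ = dₖaₖ − mₖ, dₖ₊₁ = (n − mₖ₊₁²)/dₖ, aₖ₊₁ = ⌊(a₀+mₖ₊₁)/dₖ₊₁⌋:
  k=1: m=14, d=24, a=1
  k=2: m=10, d=5, a=4
  k=3: m=10, d=24, a=1
  k=4: m=14, d=1, a=28
d=1 and a=2a₀=28 at k=4, so the next step gives (m, d) = (14, 24) again — its k=1 value — and the period has length 4.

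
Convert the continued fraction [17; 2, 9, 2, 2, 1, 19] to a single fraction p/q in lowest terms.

Using pₖ = aₖpₖ₋₁ + pₖ₋₂ and qₖ = aₖqₖ₋₁ + qₖ₋₂:
  k=0: a=17, p=17, q=1
  k=1: a=2, p=35, q=2
  k=2: a=9, p=332, q=19
  k=3: a=2, p=699, q=40
  k=4: a=2, p=1730, q=99
  k=5: a=1, p=2429, q=139
  k=6: a=19, p=47881, q=2740

47881/2740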